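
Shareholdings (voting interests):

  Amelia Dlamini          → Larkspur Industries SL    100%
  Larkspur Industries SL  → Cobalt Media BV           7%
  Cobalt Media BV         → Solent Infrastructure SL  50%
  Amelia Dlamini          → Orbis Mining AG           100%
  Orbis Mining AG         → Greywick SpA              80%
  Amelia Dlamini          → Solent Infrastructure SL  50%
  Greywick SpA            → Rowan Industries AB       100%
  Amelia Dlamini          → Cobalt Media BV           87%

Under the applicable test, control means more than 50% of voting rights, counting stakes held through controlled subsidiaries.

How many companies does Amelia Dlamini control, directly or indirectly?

Amelia holds 100% of Larkspur, so Amelia controls Larkspur.
Amelia holds 100% of Orbis, so Amelia controls Orbis.
Amelia and Larkspur together hold 87% + 7% = 94% of Cobalt, so Amelia controls Cobalt.
Orbis holds 80% of Greywick, so Amelia controls Greywick.
Greywick holds 100% of Rowan, so Amelia controls Rowan.
Amelia and Cobalt together hold 50% + 50% = 100% of Solent, so Amelia controls Solent.
Amelia controls 6 companies.

6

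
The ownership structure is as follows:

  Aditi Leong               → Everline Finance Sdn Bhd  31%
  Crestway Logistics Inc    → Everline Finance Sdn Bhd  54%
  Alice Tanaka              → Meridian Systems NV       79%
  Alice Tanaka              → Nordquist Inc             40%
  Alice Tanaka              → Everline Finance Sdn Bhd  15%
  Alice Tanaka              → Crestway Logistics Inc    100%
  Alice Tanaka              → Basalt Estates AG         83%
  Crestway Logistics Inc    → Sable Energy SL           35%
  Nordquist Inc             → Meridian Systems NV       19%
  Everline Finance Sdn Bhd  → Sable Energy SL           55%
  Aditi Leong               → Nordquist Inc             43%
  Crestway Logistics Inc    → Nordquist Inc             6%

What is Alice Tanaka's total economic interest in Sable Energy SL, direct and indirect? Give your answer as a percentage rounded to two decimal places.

72.95%

Alice reaches Sable along 3 paths.
Via Everline: 15% × 55% = 8.25%.
Via Crestway → Everline: 100% × 54% × 55% = 29.7%.
Via Crestway: 100% × 35% = 35%.
Total: 8.25% + 29.7% + 35% = 72.95%.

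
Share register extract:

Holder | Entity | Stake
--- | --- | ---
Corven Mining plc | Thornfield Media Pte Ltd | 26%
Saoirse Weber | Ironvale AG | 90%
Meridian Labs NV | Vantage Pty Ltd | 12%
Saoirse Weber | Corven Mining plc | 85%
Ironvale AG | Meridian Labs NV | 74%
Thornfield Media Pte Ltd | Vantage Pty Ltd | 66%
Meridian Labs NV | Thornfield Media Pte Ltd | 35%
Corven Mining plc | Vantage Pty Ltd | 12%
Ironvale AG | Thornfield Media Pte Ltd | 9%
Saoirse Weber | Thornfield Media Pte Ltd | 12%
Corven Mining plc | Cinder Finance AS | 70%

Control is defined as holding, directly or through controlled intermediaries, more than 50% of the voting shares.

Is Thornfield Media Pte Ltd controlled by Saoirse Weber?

Yes

Saoirse holds 90% of Ironvale, so Saoirse controls Ironvale.
Saoirse holds 85% of Corven, so Saoirse controls Corven.
Ironvale holds 74% of Meridian, so Saoirse controls Meridian.
Saoirse and Meridian and Corven and Ironvale together hold 12% + 35% + 26% + 9% = 82% of Thornfield, so Saoirse controls Thornfield.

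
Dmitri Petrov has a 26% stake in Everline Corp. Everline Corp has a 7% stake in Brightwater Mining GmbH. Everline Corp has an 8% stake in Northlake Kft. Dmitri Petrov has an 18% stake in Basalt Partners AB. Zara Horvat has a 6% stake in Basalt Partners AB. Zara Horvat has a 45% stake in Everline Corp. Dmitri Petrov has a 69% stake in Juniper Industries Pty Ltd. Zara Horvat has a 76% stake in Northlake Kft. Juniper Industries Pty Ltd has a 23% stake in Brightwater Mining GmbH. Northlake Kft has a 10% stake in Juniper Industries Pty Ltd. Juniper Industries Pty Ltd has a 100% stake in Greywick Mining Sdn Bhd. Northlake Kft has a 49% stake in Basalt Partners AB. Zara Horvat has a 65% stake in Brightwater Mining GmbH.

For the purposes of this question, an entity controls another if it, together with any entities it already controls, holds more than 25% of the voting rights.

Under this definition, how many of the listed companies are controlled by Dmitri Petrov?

4

Dmitri holds 26% of Everline, so Dmitri controls Everline.
Dmitri holds 69% of Juniper, so Dmitri controls Juniper.
Juniper and Everline together hold 23% + 7% = 30% of Brightwater, so Dmitri controls Brightwater.
Juniper holds 100% of Greywick, so Dmitri controls Greywick.
No other company's threshold is met.
Dmitri controls 4 companies.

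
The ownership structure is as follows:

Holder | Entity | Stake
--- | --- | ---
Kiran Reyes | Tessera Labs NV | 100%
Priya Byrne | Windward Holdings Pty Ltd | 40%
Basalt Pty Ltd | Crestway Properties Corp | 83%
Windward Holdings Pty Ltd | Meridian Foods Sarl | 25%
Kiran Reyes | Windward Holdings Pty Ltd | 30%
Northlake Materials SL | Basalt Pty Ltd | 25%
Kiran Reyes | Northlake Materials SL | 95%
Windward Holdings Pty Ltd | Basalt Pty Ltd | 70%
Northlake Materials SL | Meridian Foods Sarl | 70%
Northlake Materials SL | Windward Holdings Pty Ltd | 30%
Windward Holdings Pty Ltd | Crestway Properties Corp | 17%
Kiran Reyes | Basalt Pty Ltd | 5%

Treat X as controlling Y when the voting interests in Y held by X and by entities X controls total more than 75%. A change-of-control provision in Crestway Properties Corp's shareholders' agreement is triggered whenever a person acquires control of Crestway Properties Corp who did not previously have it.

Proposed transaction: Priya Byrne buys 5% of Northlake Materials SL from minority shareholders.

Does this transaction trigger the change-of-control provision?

No

The purchase changes only Priya's holdings, so Priya is the only person who could newly come to control Crestway.
Priya's largest direct stake is 40% in Windward, which does not meet the threshold, so Priya controls no company.
Neither Priya nor any entity Priya controls holds any voting interest in Crestway.
So before the transaction, Priya does not control Crestway.
After the purchase, Priya holds 5% of Northlake directly.
Priya's side now holds 5% of Northlake, not > 75%, so Priya still does not control Northlake.
After the transaction, neither Priya nor any entity Priya controls holds a voting interest in Crestway, so Priya still does not control it.
No new person acquires control, so the clause is not triggered.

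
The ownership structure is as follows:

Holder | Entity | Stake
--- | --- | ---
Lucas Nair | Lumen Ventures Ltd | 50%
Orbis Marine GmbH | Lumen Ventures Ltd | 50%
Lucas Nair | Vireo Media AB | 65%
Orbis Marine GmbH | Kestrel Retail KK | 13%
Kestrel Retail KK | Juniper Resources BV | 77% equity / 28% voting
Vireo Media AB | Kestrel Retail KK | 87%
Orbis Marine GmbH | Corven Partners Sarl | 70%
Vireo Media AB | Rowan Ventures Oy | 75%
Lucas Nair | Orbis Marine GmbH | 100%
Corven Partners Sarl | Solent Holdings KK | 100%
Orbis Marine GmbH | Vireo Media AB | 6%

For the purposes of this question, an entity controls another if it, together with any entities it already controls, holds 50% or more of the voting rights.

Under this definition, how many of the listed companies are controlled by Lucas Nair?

7

Lucas holds 100% of Orbis, so Lucas controls Orbis.
Lucas and Orbis together hold 65% + 6% = 71% of Vireo, so Lucas controls Vireo.
Orbis holds 70% of Corven, so Lucas controls Corven.
Lucas and Orbis together hold 50% + 50% = 100% of Lumen, so Lucas controls Lumen.
Corven holds 100% of Solent, so Lucas controls Solent.
Orbis and Vireo together hold 13% + 87% = 100% of Kestrel, so Lucas controls Kestrel.
Vireo holds 75% of Rowan, so Lucas controls Rowan.
No other company's threshold is met.
Lucas controls 7 companies.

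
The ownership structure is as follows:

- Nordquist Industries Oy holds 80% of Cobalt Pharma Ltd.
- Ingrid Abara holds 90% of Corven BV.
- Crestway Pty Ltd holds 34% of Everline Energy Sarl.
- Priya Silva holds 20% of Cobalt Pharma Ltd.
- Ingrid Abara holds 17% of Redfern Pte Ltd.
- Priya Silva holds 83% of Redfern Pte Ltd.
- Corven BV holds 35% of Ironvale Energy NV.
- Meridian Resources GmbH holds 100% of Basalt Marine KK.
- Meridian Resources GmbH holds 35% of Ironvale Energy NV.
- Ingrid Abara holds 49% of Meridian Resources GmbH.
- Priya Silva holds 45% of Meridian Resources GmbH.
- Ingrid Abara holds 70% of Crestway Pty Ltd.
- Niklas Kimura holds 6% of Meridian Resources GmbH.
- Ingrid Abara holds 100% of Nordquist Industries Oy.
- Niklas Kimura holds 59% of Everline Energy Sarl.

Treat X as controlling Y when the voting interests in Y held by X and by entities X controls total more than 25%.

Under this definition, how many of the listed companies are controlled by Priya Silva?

Priya holds 45% of Meridian, so Priya controls Meridian.
Priya holds 83% of Redfern, so Priya controls Redfern.
Meridian holds 35% of Ironvale, so Priya controls Ironvale.
Meridian holds 100% of Basalt, so Priya controls Basalt.
No other company's threshold is met.
Priya controls 4 companies.

4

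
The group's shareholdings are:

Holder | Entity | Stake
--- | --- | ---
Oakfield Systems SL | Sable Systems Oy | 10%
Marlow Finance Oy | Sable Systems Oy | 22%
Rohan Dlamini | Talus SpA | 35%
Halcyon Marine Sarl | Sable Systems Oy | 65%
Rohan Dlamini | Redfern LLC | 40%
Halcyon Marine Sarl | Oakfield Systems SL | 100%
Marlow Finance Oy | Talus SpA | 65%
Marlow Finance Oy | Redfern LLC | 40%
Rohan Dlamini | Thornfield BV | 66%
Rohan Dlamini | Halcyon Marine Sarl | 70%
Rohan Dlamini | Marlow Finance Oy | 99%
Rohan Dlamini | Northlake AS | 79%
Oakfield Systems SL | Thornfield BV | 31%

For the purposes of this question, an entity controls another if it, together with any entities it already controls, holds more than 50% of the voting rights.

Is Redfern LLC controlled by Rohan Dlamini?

Yes

Rohan holds 99% of Marlow, so Rohan controls Marlow.
Marlow and Rohan together hold 40% + 40% = 80% of Redfern, so Rohan controls Redfern.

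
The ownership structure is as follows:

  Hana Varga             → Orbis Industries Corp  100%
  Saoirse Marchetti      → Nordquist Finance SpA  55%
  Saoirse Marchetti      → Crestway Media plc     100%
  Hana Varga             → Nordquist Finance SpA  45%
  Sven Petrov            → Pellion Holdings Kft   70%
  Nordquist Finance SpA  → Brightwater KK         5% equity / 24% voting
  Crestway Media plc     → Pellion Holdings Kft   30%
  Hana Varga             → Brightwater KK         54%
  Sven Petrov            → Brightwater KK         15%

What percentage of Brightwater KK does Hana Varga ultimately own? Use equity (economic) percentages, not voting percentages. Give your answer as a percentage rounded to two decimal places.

56.25%

Hana reaches Brightwater along 2 paths.
Direct stake: 54% = 54%.
Via Nordquist: 45% × 5% = 2.25%.
Total: 54% + 2.25% = 56.25%.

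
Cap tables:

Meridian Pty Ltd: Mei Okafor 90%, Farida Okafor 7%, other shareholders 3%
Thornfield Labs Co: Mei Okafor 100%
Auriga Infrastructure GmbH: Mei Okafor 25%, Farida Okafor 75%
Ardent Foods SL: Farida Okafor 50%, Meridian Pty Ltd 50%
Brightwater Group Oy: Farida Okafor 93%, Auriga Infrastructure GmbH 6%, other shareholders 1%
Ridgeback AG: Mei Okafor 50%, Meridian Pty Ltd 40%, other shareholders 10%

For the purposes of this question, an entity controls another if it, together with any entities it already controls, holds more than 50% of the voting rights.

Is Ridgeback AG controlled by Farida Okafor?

No

Farida holds 75% of Auriga, so Farida controls Auriga.
Farida and Auriga together hold 93% + 6% = 99% of Brightwater, so Farida controls Brightwater.
Neither Farida nor any entity Farida controls holds any voting interest in Ridgeback.
So Farida does not control Ridgeback.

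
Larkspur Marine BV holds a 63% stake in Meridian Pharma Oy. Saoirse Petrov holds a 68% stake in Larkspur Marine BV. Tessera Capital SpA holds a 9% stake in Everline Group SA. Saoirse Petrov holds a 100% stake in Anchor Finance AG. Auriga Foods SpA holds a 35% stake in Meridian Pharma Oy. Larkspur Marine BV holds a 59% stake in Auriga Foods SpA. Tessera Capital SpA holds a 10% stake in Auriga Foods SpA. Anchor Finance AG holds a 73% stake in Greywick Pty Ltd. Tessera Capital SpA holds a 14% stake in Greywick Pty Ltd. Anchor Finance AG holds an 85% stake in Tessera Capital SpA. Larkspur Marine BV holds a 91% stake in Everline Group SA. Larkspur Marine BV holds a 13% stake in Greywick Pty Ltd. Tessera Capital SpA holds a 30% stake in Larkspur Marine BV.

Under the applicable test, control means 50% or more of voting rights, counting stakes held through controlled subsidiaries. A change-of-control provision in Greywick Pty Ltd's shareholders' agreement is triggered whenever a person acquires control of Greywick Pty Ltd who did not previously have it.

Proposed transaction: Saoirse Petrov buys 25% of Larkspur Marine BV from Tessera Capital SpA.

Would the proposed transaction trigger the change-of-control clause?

No

The purchase adds only to Saoirse's holdings (Tessera's stake shrinks), so Saoirse is the only person who could newly come to control Greywick.
Saoirse holds 100% of Anchor, so Saoirse controls Anchor.
Anchor holds 85% of Tessera, so Saoirse controls Tessera.
Tessera and Saoirse together hold 30% + 68% = 98% of Larkspur, so Saoirse controls Larkspur.
Tessera and Anchor and Larkspur together hold 14% + 73% + 13% = 100% of Greywick, so Saoirse controls Greywick.
So Saoirse already controls Greywick before the transaction.
After the purchase, Saoirse's direct stake in Larkspur rises to 68% + 25% = 93%, and Tessera's stake falls to 5%.
Saoirse controlled Greywick already, so this is not a new person acquiring control; every other person's position is unchanged or reduced.
No new person acquires control, so the clause is not triggered.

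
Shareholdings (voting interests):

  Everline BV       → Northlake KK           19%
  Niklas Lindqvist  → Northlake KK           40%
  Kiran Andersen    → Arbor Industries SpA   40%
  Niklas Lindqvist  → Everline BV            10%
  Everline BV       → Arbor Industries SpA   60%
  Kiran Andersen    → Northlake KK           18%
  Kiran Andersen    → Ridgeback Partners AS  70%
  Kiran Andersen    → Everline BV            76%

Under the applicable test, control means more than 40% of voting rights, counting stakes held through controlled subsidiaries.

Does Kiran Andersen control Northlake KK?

No

Kiran holds 76% of Everline, so Kiran controls Everline.
Everline and Kiran together hold 60% + 40% = 100% of Arbor, so Kiran controls Arbor.
Kiran holds 70% of Ridgeback, so Kiran controls Ridgeback.
In Northlake, Kiran's side holds only 19% + 18% = 37%, not > 40%.
So Kiran does not control Northlake.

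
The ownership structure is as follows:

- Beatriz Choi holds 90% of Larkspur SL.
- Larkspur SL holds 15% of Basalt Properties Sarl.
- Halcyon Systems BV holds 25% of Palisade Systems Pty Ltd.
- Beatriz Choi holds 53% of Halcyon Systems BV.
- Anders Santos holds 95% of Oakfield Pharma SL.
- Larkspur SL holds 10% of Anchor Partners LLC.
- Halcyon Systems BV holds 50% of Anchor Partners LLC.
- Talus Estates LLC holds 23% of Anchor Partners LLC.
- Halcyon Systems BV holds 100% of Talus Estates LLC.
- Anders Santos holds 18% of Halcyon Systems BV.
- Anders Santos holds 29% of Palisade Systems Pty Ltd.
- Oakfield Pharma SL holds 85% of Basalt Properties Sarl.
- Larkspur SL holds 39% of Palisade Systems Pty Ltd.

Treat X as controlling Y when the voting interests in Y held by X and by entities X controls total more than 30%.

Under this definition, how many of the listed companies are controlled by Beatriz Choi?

5

Beatriz holds 53% of Halcyon, so Beatriz controls Halcyon.
Beatriz holds 90% of Larkspur, so Beatriz controls Larkspur.
Halcyon holds 100% of Talus, so Beatriz controls Talus.
Larkspur and Halcyon together hold 39% + 25% = 64% of Palisade, so Beatriz controls Palisade.
Larkspur and Halcyon and Talus together hold 10% + 50% + 23% = 83% of Anchor, so Beatriz controls Anchor.
No other company's threshold is met.
Beatriz controls 5 companies.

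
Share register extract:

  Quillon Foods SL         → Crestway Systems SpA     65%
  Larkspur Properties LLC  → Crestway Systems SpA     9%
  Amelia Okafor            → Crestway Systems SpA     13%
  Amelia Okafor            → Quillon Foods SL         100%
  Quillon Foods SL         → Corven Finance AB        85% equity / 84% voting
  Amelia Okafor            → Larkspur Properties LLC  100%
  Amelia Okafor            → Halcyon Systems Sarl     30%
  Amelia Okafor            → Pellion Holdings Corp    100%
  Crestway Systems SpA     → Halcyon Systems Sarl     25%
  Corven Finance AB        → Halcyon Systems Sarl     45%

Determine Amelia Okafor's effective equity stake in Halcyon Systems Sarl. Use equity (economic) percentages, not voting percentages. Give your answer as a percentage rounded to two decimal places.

90.00%

Amelia reaches Halcyon along 5 paths.
Direct stake: 30% = 30%.
Via Quillon → Crestway: 100% × 65% × 25% = 16.25%.
Via Crestway: 13% × 25% = 3.25%.
Via Larkspur → Crestway: 100% × 9% × 25% = 2.25%.
Via Quillon → Corven: 100% × 85% × 45% = 38.25%.
Total: 30% + 16.25% + 3.25% + 2.25% + 38.25% = 90%.
Rounded: 90.00%.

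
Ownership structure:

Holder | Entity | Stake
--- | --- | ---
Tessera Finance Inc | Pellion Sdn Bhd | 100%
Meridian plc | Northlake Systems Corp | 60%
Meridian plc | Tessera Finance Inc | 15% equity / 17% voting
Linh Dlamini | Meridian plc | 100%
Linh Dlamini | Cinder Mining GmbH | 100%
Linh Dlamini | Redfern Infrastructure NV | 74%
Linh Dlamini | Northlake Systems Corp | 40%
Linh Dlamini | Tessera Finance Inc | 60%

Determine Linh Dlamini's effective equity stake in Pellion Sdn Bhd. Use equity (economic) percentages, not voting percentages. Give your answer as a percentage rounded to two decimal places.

75.00%

Linh reaches Pellion along 2 paths.
Via Meridian → Tessera: 100% × 15% × 100% = 15%.
Via Tessera: 60% × 100% = 60%.
Total: 15% + 60% = 75%.
Rounded: 75.00%.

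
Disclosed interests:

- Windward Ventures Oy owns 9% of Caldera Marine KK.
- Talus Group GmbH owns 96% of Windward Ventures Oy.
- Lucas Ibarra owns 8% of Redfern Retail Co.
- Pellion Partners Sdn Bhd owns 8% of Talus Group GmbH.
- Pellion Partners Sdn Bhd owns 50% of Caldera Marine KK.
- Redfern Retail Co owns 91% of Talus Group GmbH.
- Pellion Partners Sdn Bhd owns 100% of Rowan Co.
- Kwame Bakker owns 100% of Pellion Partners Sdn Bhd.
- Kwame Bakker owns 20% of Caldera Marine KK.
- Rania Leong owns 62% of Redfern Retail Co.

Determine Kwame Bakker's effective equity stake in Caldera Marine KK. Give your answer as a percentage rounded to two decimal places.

70.69%

Kwame reaches Caldera along 3 paths.
Via Pellion: 100% × 50% = 50%.
Direct stake: 20% = 20%.
Via Pellion → Talus → Windward: 100% × 8% × 96% × 9% = 0.6912%.
Total: 50% + 20% + 0.6912% = 70.6912%.
Rounded: 70.69%.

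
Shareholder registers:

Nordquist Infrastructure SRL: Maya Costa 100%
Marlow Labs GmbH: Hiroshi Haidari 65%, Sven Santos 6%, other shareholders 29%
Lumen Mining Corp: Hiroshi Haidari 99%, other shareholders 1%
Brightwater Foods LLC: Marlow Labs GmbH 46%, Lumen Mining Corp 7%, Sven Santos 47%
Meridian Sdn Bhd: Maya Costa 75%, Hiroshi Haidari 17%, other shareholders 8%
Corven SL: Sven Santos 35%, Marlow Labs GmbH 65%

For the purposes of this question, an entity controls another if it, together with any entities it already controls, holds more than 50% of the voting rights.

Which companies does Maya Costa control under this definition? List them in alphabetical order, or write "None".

Maya holds 100% of Nordquist, so Maya controls Nordquist.
Maya holds 75% of Meridian, so Maya controls Meridian.
No other company's threshold is met.

Meridian Sdn Bhd, Nordquist Infrastructure SRL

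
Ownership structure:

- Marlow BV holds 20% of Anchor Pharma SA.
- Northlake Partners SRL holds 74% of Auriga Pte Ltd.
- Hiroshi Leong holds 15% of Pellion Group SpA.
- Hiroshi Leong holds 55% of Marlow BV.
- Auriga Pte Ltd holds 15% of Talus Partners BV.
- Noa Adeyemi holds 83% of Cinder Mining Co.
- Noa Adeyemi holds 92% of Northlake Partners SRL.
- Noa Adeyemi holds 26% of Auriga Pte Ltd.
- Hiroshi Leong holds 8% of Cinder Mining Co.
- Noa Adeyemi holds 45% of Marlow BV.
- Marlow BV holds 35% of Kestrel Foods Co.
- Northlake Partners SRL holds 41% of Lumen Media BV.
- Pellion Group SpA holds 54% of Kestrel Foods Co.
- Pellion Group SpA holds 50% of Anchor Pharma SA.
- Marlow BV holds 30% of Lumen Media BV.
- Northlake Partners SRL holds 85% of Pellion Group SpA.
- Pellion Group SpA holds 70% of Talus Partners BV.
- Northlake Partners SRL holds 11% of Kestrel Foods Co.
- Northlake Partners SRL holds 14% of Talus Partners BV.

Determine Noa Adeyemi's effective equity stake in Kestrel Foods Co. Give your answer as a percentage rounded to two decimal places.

68.10%

Noa reaches Kestrel along 3 paths.
Via Northlake → Pellion: 92% × 85% × 54% = 42.228%.
Via Marlow: 45% × 35% = 15.75%.
Via Northlake: 92% × 11% = 10.12%.
Total: 42.228% + 15.75% + 10.12% = 68.098%.
Rounded: 68.10%.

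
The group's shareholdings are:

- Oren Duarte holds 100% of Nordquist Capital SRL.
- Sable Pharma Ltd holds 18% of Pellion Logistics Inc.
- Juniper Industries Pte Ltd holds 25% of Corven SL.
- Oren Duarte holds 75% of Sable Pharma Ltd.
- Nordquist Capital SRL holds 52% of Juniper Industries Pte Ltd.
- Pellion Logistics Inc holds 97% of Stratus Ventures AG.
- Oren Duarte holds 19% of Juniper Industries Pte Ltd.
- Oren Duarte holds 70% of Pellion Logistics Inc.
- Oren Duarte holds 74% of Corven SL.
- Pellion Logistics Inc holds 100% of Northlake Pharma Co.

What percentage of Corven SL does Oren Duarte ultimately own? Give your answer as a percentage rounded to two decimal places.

Oren reaches Corven along 3 paths.
Via Juniper: 19% × 25% = 4.75%.
Via Nordquist → Juniper: 100% × 52% × 25% = 13%.
Direct stake: 74% = 74%.
Total: 4.75% + 13% + 74% = 91.75%.

91.75%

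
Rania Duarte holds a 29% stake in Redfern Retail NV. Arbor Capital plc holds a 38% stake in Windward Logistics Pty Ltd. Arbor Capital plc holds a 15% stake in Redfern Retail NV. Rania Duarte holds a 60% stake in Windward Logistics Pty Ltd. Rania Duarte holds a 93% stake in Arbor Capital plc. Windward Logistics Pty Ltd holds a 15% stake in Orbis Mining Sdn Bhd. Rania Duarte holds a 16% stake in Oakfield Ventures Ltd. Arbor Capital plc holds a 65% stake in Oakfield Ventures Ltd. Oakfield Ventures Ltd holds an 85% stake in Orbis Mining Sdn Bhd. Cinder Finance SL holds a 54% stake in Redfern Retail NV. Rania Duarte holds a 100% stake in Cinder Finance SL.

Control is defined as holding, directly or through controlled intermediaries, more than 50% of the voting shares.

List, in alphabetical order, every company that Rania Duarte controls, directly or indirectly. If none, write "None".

Arbor Capital plc, Cinder Finance SL, Oakfield Ventures Ltd, Orbis Mining Sdn Bhd, Redfern Retail NV, Windward Logistics Pty Ltd

Rania holds 93% of Arbor, so Rania controls Arbor.
Rania holds 100% of Cinder, so Rania controls Cinder.
Rania and Arbor together hold 16% + 65% = 81% of Oakfield, so Rania controls Oakfield.
Cinder and Rania and Arbor together hold 54% + 29% + 15% = 98% of Redfern, so Rania controls Redfern.
Rania and Arbor together hold 60% + 38% = 98% of Windward, so Rania controls Windward.
Windward and Oakfield together hold 15% + 85% = 100% of Orbis, so Rania controls Orbis.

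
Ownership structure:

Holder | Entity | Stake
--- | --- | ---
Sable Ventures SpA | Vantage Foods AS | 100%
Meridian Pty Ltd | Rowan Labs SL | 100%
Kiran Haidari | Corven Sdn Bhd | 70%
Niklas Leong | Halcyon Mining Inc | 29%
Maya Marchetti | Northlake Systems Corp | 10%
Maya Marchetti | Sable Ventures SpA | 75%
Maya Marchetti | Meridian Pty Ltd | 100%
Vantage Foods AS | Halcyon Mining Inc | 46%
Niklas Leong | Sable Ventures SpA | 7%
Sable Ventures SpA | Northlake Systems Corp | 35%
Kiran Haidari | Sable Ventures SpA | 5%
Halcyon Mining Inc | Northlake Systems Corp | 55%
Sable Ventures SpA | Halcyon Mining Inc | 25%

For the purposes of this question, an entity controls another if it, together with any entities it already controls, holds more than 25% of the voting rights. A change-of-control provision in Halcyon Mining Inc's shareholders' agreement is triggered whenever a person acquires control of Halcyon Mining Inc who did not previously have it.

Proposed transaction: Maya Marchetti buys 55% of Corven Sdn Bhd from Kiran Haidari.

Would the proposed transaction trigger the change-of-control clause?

No

The purchase adds only to Maya's holdings (Kiran's stake shrinks), so Maya is the only person who could newly come to control Halcyon.
Maya holds 75% of Sable, so Maya controls Sable.
Sable holds 100% of Vantage, so Maya controls Vantage.
Vantage and Sable together hold 46% + 25% = 71% of Halcyon, so Maya controls Halcyon.
So Maya already controls Halcyon before the transaction.
After the purchase, Maya holds 55% of Corven directly, and Kiran's stake falls to 15%.
Maya controlled Halcyon already, so this is not a new person acquiring control; every other person's position is unchanged or reduced.
No new person acquires control, so the clause is not triggered.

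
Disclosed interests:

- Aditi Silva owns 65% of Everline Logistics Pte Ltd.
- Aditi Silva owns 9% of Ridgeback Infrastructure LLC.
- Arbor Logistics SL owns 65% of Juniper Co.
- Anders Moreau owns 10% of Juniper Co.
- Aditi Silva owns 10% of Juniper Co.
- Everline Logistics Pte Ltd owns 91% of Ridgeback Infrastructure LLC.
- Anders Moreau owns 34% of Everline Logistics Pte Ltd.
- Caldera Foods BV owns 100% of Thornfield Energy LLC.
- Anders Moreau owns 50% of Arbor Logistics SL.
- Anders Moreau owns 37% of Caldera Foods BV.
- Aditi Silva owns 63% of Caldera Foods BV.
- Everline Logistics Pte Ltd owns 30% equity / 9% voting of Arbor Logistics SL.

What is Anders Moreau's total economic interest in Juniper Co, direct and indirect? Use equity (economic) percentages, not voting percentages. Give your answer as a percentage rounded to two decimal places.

49.13%

Anders reaches Juniper along 3 paths.
Direct stake: 10% = 10%.
Via Everline → Arbor: 34% × 30% × 65% = 6.63%.
Via Arbor: 50% × 65% = 32.5%.
Total: 10% + 6.63% + 32.5% = 49.13%.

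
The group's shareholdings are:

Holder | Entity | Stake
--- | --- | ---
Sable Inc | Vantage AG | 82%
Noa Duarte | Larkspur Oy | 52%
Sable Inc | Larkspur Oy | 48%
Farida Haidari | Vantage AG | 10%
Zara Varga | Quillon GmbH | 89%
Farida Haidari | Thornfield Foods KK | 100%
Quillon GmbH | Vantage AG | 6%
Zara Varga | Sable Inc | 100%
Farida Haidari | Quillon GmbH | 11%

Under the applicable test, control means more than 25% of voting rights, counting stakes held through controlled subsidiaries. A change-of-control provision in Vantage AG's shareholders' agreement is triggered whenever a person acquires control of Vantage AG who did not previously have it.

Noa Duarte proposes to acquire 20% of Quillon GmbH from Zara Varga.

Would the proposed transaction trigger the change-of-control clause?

The purchase adds only to Noa's holdings (Zara's stake shrinks), so Noa is the only person who could newly come to control Vantage.
Noa holds 52% of Larkspur, so Noa controls Larkspur.
Neither Noa nor any entity Noa controls holds any voting interest in Vantage.
So before the transaction, Noa does not control Vantage.
After the purchase, Noa holds 20% of Quillon directly, and Zara's stake falls to 69%.
Noa's side now holds 20% of Quillon, not > 25%, so Noa still does not control Quillon.
After the transaction, neither Noa nor any entity Noa controls holds a voting interest in Vantage, so Noa still does not control it.
No new person acquires control, so the clause is not triggered.

No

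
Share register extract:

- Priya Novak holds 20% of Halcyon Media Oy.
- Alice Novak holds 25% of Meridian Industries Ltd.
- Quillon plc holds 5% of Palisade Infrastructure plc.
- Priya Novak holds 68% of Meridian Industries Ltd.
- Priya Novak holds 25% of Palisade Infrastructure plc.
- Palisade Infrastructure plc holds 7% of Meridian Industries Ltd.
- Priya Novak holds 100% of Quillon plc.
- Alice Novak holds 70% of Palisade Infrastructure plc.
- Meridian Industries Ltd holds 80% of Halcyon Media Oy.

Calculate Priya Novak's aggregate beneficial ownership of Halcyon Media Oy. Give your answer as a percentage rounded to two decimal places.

76.08%

Priya reaches Halcyon along 4 paths.
Via Meridian: 68% × 80% = 54.4%.
Via Palisade → Meridian: 25% × 7% × 80% = 1.4%.
Via Quillon → Palisade → Meridian: 100% × 5% × 7% × 80% = 0.28%.
Direct stake: 20% = 20%.
Total: 54.4% + 1.4% + 0.28% + 20% = 76.08%.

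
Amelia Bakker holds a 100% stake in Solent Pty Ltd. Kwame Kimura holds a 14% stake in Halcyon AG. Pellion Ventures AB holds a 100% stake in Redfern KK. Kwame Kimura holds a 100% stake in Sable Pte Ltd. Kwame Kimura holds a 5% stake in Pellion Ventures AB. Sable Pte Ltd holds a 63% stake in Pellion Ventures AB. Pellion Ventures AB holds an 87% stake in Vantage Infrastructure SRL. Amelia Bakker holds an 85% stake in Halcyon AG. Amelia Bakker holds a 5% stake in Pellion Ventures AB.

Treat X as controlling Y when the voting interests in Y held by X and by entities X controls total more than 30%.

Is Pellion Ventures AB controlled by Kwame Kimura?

Yes

Kwame holds 100% of Sable, so Kwame controls Sable.
Kwame and Sable together hold 5% + 63% = 68% of Pellion, so Kwame controls Pellion.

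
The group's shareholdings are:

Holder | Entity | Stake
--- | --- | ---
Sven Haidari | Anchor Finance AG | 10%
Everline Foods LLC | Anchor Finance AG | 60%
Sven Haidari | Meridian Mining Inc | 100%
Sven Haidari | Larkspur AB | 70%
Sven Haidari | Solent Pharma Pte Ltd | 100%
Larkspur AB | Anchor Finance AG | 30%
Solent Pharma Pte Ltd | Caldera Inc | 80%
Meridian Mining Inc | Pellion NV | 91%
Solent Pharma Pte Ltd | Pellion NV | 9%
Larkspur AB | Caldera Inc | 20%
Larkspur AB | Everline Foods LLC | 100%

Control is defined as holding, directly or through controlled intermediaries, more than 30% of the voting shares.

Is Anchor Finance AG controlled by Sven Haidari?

Yes

Sven holds 70% of Larkspur, so Sven controls Larkspur.
Larkspur holds 100% of Everline, so Sven controls Everline.
Everline and Larkspur and Sven together hold 60% + 30% + 10% = 100% of Anchor, so Sven controls Anchor.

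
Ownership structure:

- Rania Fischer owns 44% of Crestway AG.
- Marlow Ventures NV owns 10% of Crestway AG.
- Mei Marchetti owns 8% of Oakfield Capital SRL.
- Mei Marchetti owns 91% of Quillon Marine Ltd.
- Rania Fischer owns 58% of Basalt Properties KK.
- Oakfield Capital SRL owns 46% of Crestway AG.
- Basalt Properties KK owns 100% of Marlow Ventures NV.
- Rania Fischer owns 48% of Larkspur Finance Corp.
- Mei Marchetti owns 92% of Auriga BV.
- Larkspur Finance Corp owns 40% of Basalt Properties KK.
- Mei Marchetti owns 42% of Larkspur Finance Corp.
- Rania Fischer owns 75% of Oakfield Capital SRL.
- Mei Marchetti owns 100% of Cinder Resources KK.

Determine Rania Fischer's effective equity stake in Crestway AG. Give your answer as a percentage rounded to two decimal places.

Rania reaches Crestway along 4 paths.
Via Oakfield: 75% × 46% = 34.5%.
Via Larkspur → Basalt → Marlow: 48% × 40% × 100% × 10% = 1.92%.
Via Basalt → Marlow: 58% × 100% × 10% = 5.8%.
Direct stake: 44% = 44%.
Total: 34.5% + 1.92% + 5.8% + 44% = 86.22%.

86.22%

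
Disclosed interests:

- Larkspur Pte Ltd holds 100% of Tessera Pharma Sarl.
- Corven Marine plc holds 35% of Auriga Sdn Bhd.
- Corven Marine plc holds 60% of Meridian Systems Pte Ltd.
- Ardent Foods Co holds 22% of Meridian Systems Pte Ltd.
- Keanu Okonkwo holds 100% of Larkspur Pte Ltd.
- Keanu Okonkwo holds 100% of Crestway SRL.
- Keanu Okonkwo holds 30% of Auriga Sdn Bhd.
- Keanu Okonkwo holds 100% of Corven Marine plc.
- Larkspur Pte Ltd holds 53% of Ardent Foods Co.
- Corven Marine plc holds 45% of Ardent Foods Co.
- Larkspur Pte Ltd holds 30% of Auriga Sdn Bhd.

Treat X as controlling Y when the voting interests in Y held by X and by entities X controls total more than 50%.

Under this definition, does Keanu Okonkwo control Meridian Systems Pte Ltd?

Keanu holds 100% of Corven, so Keanu controls Corven.
Keanu holds 100% of Larkspur, so Keanu controls Larkspur.
Larkspur and Corven together hold 53% + 45% = 98% of Ardent, so Keanu controls Ardent.
Corven and Ardent together hold 60% + 22% = 82% of Meridian, so Keanu controls Meridian.

Yes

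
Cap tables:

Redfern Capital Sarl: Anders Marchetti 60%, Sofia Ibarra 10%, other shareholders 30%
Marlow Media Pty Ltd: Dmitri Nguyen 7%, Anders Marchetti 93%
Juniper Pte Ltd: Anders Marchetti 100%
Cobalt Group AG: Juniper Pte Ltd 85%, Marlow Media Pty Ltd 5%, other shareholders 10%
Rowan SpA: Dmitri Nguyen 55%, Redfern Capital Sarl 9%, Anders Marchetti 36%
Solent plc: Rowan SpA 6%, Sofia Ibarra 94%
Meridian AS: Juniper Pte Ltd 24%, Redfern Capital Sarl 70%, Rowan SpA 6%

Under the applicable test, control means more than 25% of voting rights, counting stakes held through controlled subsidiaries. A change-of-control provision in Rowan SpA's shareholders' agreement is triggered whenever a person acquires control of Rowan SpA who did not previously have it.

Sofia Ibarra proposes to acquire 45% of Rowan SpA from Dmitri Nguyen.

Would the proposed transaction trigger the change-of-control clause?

The purchase adds only to Sofia's holdings (Dmitri's stake shrinks), so Sofia is the only person who could newly come to control Rowan.
Sofia holds 94% of Solent, so Sofia controls Solent.
Neither Sofia nor any entity Sofia controls holds any voting interest in Rowan.
So before the transaction, Sofia does not control Rowan.
After the purchase, Sofia holds 45% of Rowan directly, and Dmitri's stake falls to 10%.
Sofia holds 45% of Rowan, so Sofia controls Rowan.
Sofia did not control Rowan before and does after, so the clause is triggered.

Yes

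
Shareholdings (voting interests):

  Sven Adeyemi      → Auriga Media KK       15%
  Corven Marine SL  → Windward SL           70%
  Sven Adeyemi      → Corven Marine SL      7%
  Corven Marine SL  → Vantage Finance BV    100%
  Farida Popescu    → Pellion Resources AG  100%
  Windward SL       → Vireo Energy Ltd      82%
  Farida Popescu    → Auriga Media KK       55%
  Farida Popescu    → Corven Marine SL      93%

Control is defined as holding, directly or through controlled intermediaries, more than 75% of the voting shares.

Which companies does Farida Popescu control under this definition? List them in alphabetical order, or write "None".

Farida holds 93% of Corven, so Farida controls Corven.
Farida holds 100% of Pellion, so Farida controls Pellion.
Corven holds 100% of Vantage, so Farida controls Vantage.
No other company's threshold is met.

Corven Marine SL, Pellion Resources AG, Vantage Finance BV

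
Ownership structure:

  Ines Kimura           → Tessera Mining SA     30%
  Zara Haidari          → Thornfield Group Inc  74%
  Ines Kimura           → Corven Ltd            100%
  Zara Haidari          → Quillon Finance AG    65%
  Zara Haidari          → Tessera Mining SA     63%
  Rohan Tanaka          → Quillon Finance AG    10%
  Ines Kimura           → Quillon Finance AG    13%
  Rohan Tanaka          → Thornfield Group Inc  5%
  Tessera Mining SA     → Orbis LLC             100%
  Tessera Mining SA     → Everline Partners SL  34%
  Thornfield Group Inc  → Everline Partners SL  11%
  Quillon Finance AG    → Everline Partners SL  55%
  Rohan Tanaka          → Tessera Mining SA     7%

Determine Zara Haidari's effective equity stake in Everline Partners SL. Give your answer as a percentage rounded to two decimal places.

Zara reaches Everline along 3 paths.
Via Tessera: 63% × 34% = 21.42%.
Via Quillon: 65% × 55% = 35.75%.
Via Thornfield: 74% × 11% = 8.14%.
Total: 21.42% + 35.75% + 8.14% = 65.31%.

65.31%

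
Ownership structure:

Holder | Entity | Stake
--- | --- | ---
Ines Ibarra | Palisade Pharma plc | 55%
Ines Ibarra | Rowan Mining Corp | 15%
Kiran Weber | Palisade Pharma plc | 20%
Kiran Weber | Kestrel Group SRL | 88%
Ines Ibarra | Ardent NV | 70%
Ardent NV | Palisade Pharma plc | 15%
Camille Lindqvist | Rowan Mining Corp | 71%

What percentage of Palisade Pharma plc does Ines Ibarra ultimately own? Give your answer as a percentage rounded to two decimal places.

Ines reaches Palisade along 2 paths.
Direct stake: 55% = 55%.
Via Ardent: 70% × 15% = 10.5%.
Total: 55% + 10.5% = 65.5%.
Rounded: 65.50%.

65.50%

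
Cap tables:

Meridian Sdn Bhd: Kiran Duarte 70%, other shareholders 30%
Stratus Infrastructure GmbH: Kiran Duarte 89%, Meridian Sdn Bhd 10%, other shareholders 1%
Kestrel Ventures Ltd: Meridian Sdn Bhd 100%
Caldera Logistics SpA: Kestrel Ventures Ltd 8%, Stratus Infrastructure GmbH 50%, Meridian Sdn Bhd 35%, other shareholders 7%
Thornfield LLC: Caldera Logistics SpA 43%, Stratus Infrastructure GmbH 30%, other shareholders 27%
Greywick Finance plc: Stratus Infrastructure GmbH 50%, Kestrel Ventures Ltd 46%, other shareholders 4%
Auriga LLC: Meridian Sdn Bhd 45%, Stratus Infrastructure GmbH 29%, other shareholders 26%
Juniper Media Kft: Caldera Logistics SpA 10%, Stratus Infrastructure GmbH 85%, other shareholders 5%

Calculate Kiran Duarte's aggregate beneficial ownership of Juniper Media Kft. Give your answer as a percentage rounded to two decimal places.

Kiran reaches Juniper along 6 paths.
Via Meridian → Kestrel → Caldera: 70% × 100% × 8% × 10% = 0.56%.
Via Stratus → Caldera: 89% × 50% × 10% = 4.45%.
Via Meridian → Stratus → Caldera: 70% × 10% × 50% × 10% = 0.35%.
Via Meridian → Caldera: 70% × 35% × 10% = 2.45%.
Via Stratus: 89% × 85% = 75.65%.
Via Meridian → Stratus: 70% × 10% × 85% = 5.95%.
Total: 0.56% + 4.45% + 0.35% + 2.45% + 75.65% + 5.95% = 89.41%.

89.41%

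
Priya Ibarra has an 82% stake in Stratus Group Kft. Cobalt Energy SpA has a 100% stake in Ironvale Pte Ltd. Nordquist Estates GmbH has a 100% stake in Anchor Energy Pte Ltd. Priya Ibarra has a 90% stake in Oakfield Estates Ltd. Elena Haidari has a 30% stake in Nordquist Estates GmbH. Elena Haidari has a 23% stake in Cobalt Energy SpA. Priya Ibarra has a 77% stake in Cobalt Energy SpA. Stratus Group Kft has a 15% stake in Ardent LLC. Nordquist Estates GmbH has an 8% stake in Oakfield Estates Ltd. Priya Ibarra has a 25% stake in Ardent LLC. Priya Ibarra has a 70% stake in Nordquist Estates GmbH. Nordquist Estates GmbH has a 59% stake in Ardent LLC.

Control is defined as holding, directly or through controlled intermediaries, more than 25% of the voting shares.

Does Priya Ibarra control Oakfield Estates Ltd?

Priya holds 70% of Nordquist, so Priya controls Nordquist.
Nordquist and Priya together hold 8% + 90% = 98% of Oakfield, so Priya controls Oakfield.

Yes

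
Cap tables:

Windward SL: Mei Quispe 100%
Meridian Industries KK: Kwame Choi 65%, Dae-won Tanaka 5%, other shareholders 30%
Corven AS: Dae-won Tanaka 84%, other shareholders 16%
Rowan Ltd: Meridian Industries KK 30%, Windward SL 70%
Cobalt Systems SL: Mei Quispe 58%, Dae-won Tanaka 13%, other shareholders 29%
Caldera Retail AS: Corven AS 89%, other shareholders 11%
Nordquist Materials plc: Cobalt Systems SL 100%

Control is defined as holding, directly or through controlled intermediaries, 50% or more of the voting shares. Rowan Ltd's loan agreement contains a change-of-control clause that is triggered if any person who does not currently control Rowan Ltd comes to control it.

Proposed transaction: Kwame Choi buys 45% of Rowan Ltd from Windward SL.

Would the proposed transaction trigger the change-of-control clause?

Yes

The purchase adds only to Kwame's holdings (Windward's stake shrinks), so Kwame is the only person who could newly come to control Rowan.
Kwame holds 65% of Meridian, so Kwame controls Meridian.
In Rowan, Kwame's side holds only 30%, not ≥ 50%.
So before the transaction, Kwame does not control Rowan.
After the purchase, Kwame holds 45% of Rowan directly, and Windward's stake falls to 25%.
Meridian and Kwame together hold 30% + 45% = 75% of Rowan, so Kwame controls Rowan.
Kwame did not control Rowan before and does after, so the clause is triggered.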